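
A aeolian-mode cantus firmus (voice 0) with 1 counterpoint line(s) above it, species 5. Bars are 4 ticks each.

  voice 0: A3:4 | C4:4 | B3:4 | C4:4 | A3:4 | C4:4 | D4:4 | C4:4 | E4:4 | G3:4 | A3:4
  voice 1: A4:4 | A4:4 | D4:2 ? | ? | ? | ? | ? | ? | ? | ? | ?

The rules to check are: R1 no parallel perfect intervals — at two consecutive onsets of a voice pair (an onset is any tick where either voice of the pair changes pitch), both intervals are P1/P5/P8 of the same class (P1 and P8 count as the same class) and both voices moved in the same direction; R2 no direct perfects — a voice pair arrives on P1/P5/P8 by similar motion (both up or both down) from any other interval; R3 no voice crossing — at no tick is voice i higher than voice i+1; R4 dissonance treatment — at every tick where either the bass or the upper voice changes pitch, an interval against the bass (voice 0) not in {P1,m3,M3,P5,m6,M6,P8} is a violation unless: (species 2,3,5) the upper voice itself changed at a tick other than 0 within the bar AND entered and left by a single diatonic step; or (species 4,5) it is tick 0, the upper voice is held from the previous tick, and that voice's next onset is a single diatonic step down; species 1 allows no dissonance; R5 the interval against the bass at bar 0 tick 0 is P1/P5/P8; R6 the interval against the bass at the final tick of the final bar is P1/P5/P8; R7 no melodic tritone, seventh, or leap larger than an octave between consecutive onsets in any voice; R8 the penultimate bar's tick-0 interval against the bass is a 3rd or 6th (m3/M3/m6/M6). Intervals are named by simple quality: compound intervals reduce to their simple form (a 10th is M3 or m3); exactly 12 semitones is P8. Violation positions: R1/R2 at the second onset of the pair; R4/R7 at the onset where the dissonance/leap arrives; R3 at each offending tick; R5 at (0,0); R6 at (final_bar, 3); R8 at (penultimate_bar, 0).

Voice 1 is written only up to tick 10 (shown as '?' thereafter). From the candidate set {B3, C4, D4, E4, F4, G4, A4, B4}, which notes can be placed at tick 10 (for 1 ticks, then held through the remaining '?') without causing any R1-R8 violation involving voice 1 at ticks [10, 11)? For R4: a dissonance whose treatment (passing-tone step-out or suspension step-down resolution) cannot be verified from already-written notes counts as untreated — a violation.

{B3, B4, D4, G4}

B3: legal
C4: violates R4
D4: legal
E4: violates R4
F4: violates R4
G4: legal
A4: violates R4
B4: legal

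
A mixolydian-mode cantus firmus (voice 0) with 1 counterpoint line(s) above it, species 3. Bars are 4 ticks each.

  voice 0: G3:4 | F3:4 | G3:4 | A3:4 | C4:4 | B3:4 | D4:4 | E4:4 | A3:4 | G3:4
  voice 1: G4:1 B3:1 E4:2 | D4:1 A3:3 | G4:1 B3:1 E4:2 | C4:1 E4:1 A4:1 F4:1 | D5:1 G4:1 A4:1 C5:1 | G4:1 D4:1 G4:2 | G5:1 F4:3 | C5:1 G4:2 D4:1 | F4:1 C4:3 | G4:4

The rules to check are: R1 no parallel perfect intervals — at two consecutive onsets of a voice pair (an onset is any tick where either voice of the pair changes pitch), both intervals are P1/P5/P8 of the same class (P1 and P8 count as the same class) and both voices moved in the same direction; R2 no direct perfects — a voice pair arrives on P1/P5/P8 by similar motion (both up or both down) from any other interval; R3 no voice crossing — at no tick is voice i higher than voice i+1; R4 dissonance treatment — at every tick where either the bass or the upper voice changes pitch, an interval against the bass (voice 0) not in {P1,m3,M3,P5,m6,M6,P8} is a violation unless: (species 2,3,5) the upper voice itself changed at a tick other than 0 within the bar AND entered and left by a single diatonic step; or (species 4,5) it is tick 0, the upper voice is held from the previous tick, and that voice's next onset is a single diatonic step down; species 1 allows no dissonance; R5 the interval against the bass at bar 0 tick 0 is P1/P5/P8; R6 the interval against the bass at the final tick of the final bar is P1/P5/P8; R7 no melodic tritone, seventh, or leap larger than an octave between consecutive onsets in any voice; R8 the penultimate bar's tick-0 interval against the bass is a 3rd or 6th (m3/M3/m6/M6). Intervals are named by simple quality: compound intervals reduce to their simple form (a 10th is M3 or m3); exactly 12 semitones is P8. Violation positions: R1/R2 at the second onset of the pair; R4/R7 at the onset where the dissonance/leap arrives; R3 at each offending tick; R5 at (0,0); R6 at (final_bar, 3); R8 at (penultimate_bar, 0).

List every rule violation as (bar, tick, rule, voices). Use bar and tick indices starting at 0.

(2, 0, R2, (0, 1))
(2, 0, R7, (1,))
(4, 0, R4, (0, 1))
(6, 0, R4, (0, 1))
(6, 1, R7, (1,))
(7, 3, R3, (0, 1))
(7, 3, R4, (0, 1))

bar 0: v0=G3 v1=G4 downbeat P8
bar 1: v0=F3 v1=D4 downbeat M6
bar 2: v0=G3 v1=G4 downbeat P8
bar 3: v0=A3 v1=C4 downbeat m3
bar 4: v0=C4 v1=D5 downbeat M2
bar 5: v0=B3 v1=G4 downbeat m6
bar 6: v0=D4 v1=G5 downbeat P4
bar 7: v0=E4 v1=C5 downbeat m6
bar 8: v0=A3 v1=F4 downbeat m6
bar 9: v0=G3 v1=G4 downbeat P8
  -> R2 @ bar 2 tick 0 v(0, 1): F3/A3 M3 -> G3/G4 P8 similar
  -> R7 @ bar 2 tick 0 v(1,): A3->G4 leap 10st
  -> R4 @ bar 4 tick 0 v(0, 1): C4/D5 M2 untreated
  -> R4 @ bar 6 tick 0 v(0, 1): D4/G5 P4 untreated
  -> R7 @ bar 6 tick 1 v(1,): G5->F4 leap 14st
  -> R3 @ bar 7 tick 3 v(0, 1): E4 above D4
  -> R4 @ bar 7 tick 3 v(0, 1): E4/D4 M2 untreated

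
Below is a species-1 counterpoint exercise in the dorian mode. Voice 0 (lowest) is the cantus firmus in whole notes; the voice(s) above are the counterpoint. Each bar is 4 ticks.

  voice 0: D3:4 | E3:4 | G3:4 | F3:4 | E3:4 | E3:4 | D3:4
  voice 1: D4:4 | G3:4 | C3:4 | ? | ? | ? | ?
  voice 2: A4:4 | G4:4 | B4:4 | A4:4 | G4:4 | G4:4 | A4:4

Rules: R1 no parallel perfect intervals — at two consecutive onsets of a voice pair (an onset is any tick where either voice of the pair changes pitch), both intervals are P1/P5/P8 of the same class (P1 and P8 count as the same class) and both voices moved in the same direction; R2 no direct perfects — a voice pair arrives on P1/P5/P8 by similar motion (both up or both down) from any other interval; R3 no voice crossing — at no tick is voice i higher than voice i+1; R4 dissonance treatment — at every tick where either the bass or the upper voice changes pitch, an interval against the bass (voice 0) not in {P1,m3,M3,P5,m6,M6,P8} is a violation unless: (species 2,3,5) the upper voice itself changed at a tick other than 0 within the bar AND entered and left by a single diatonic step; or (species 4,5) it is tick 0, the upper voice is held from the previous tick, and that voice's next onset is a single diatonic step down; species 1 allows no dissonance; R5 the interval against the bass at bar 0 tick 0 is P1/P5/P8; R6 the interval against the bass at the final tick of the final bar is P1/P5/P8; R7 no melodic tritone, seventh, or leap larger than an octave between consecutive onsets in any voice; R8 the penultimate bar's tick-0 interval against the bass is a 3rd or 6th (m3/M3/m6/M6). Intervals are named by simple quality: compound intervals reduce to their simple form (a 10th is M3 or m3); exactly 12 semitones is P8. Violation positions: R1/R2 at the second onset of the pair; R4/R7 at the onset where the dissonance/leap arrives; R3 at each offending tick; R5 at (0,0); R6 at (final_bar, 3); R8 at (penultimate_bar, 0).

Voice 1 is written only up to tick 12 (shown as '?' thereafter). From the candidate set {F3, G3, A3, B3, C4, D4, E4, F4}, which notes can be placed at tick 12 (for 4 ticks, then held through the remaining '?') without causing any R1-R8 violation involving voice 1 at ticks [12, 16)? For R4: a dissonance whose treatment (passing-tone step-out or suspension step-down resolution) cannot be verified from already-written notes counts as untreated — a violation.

F3: legal
G3: violates R4
A3: legal
B3: violates R4,R7
C4: legal
D4: violates R7
E4: violates R4,R7
F4: violates R7

{A3, C4, F3}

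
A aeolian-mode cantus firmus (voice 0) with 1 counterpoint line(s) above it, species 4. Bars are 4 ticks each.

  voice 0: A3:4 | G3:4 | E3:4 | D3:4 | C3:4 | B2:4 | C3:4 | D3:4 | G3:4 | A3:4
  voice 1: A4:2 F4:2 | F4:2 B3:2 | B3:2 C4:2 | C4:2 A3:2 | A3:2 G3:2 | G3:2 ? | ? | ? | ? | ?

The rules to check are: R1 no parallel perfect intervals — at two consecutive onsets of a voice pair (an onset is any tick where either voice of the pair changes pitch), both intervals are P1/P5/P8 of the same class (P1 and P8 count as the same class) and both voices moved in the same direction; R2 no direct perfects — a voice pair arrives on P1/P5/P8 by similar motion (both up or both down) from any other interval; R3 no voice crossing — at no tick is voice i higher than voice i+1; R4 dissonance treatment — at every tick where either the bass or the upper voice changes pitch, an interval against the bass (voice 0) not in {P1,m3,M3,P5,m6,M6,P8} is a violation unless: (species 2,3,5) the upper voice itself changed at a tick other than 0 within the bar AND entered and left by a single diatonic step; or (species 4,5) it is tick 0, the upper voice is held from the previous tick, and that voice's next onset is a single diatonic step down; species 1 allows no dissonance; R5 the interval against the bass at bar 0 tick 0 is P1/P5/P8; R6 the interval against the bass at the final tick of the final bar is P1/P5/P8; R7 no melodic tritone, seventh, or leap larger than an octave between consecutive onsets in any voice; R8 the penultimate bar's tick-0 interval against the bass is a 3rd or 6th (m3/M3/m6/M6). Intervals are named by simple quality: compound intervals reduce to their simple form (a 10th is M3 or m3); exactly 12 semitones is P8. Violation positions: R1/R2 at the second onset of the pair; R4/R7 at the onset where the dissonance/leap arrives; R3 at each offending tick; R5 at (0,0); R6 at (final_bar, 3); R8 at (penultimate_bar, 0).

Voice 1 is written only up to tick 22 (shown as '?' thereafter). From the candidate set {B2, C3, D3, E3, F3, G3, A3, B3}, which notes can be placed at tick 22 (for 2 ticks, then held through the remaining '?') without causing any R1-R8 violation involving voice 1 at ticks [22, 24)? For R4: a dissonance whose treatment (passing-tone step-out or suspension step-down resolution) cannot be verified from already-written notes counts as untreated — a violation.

{B2, B3, D3, G3}

B2: legal
C3: violates R4
D3: legal
E3: violates R4
F3: violates R4
G3: legal
A3: violates R4
B3: legal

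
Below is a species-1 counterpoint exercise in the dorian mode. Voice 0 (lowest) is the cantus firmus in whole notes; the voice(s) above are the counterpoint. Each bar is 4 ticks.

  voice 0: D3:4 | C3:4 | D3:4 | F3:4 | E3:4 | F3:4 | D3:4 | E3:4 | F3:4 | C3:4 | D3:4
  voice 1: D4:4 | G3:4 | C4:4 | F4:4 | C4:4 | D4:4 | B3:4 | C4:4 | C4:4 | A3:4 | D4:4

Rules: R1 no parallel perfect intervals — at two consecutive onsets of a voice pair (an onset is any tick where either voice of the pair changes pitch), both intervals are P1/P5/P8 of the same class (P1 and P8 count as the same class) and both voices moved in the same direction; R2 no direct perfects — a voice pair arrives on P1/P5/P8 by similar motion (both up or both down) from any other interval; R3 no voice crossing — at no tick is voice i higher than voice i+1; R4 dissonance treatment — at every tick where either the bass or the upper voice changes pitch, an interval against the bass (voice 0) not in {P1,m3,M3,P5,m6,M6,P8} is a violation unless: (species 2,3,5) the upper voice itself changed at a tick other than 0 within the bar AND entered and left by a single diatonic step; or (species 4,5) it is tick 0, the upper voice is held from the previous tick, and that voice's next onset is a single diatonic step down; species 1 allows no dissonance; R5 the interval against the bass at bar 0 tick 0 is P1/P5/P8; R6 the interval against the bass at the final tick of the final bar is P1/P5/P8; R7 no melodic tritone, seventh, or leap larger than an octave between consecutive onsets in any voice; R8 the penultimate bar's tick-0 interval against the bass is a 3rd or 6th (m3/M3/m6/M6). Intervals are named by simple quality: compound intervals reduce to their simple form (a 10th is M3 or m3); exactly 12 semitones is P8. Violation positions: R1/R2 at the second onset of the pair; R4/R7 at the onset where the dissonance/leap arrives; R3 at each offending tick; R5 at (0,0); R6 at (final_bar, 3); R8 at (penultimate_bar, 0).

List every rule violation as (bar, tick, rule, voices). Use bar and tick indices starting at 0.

bar 0: v0=D3 v1=D4 downbeat P8
bar 1: v0=C3 v1=G3 downbeat P5
bar 2: v0=D3 v1=C4 downbeat m7
bar 3: v0=F3 v1=F4 downbeat P8
bar 4: v0=E3 v1=C4 downbeat m6
bar 5: v0=F3 v1=D4 downbeat M6
bar 6: v0=D3 v1=B3 downbeat M6
bar 7: v0=E3 v1=C4 downbeat m6
bar 8: v0=F3 v1=C4 downbeat P5
bar 9: v0=C3 v1=A3 downbeat M6
bar 10: v0=D3 v1=D4 downbeat P8
  -> R2 @ bar 1 tick 0 v(0, 1): D3/D4 P8 -> C3/G3 P5 similar
  -> R4 @ bar 2 tick 0 v(0, 1): D3/C4 m7 untreated
  -> R2 @ bar 3 tick 0 v(0, 1): D3/C4 m7 -> F3/F4 P8 similar
  -> R2 @ bar 10 tick 0 v(0, 1): C3/A3 M6 -> D3/D4 P8 similar

(1, 0, R2, (0, 1))
(2, 0, R4, (0, 1))
(3, 0, R2, (0, 1))
(10, 0, R2, (0, 1))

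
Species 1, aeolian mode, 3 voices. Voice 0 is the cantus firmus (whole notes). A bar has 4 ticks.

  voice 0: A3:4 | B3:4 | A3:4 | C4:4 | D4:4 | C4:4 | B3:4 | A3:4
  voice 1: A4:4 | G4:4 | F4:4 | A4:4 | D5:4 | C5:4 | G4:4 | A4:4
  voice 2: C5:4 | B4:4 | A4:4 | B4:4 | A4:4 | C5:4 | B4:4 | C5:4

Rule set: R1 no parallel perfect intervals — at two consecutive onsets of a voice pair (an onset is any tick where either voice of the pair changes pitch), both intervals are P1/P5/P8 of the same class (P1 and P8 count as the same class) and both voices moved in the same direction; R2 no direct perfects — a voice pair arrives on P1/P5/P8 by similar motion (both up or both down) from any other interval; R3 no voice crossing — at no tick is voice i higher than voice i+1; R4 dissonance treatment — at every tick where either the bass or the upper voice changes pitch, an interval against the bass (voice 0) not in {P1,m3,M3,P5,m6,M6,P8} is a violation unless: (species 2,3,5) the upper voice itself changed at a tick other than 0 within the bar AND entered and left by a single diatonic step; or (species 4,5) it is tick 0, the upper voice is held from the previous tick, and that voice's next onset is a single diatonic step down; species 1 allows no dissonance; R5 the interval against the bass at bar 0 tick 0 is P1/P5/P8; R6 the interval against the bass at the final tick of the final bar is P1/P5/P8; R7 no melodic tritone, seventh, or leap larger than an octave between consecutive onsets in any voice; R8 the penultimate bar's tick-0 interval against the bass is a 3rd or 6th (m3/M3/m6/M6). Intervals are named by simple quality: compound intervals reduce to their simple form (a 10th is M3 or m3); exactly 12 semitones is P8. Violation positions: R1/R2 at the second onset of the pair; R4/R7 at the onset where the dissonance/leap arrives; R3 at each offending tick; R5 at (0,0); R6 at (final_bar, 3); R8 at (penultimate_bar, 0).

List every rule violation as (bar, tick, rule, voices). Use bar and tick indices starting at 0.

bar 0: v0=A3 v1=A4 v2=C5 downbeat m3
bar 1: v0=B3 v1=G4 v2=B4 downbeat P8
bar 2: v0=A3 v1=F4 v2=A4 downbeat P8
bar 3: v0=C4 v1=A4 v2=B4 downbeat M7
bar 4: v0=D4 v1=D5 v2=A4 downbeat P5
bar 5: v0=C4 v1=C5 v2=C5 downbeat P8
bar 6: v0=B3 v1=G4 v2=B4 downbeat P8
bar 7: v0=A3 v1=A4 v2=C5 downbeat m3
  -> R5 @ bar 0 tick 0 v(0, 2): opens on m3
  -> R1 @ bar 2 tick 0 v(0, 2): B3/B4 P8 -> A3/A4 P8 similar
  -> R4 @ bar 3 tick 0 v(0, 2): C4/B4 M7 untreated
  -> R2 @ bar 4 tick 0 v(0, 1): C4/A4 M6 -> D4/D5 P8 similar
  -> R3 @ bar 4 tick 0 v(1, 2): D5 above A4
  -> R3 @ bar 4 tick 1 v(1, 2): D5 above A4
  -> R3 @ bar 4 tick 2 v(1, 2): D5 above A4
  -> R3 @ bar 4 tick 3 v(1, 2): D5 above A4
  -> R1 @ bar 5 tick 0 v(0, 1): D4/D5 P8 -> C4/C5 P8 similar
  -> R1 @ bar 6 tick 0 v(0, 2): C4/C5 P8 -> B3/B4 P8 similar
  -> R8 @ bar 6 tick 0 v(0, 2): penult P8 not 3rd/6th
  -> R6 @ bar 7 tick 3 v(0, 2): closes on m3

(0, 0, R5, (0, 2))
(2, 0, R1, (0, 2))
(3, 0, R4, (0, 2))
(4, 0, R2, (0, 1))
(4, 0, R3, (1, 2))
(4, 1, R3, (1, 2))
(4, 2, R3, (1, 2))
(4, 3, R3, (1, 2))
(5, 0, R1, (0, 1))
(6, 0, R1, (0, 2))
(6, 0, R8, (0, 2))
(7, 3, R6, (0, 2))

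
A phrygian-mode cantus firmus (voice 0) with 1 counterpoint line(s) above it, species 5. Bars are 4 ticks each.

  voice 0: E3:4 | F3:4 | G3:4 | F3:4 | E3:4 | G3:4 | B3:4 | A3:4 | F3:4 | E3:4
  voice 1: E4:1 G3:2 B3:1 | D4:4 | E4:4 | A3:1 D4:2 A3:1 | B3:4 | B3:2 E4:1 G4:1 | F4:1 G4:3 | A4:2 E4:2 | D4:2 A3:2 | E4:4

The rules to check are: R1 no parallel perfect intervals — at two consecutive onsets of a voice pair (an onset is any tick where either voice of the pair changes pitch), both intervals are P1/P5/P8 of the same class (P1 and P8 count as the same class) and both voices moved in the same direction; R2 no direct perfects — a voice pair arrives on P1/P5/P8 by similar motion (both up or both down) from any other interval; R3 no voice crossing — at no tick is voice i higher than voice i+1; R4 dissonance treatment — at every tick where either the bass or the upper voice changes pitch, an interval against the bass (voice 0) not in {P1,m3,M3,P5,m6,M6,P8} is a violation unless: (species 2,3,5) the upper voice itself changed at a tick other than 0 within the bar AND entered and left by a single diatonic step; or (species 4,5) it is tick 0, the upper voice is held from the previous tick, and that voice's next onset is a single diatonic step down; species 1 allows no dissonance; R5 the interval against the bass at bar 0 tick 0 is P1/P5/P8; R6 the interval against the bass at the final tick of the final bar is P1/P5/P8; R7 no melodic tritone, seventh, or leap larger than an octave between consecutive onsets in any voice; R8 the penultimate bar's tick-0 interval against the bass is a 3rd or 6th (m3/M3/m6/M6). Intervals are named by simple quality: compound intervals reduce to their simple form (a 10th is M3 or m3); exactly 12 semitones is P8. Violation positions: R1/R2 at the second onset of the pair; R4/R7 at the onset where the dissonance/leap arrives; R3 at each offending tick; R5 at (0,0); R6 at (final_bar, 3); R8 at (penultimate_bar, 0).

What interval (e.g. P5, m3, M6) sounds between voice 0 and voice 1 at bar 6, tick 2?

voice 0=B3 voice 1=G4 -> m6

m6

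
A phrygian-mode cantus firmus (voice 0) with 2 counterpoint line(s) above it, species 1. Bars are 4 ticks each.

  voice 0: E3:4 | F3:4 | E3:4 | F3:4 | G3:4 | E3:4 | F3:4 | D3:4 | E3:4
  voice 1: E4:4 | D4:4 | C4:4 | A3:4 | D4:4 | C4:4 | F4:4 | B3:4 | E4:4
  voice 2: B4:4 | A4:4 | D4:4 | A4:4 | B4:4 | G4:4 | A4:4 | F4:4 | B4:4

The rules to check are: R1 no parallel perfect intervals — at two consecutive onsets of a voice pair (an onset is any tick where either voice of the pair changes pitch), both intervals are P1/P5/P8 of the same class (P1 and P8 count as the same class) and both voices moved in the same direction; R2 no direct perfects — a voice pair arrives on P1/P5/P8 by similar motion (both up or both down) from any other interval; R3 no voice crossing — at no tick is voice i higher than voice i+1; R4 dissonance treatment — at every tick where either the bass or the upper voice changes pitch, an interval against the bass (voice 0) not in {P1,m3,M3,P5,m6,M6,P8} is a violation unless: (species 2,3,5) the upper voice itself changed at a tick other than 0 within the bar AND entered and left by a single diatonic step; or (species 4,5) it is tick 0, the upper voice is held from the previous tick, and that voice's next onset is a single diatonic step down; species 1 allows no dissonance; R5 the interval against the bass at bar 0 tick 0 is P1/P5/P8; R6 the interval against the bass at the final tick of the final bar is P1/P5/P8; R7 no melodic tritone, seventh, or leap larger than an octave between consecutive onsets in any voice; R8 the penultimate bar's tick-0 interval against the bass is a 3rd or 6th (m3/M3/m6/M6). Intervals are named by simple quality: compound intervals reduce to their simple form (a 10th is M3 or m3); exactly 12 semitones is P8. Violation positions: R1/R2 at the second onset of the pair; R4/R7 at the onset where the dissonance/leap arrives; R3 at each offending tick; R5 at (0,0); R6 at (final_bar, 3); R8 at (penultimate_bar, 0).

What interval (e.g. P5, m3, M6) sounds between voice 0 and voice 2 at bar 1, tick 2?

voice 0=F3 voice 2=A4 -> M3

M3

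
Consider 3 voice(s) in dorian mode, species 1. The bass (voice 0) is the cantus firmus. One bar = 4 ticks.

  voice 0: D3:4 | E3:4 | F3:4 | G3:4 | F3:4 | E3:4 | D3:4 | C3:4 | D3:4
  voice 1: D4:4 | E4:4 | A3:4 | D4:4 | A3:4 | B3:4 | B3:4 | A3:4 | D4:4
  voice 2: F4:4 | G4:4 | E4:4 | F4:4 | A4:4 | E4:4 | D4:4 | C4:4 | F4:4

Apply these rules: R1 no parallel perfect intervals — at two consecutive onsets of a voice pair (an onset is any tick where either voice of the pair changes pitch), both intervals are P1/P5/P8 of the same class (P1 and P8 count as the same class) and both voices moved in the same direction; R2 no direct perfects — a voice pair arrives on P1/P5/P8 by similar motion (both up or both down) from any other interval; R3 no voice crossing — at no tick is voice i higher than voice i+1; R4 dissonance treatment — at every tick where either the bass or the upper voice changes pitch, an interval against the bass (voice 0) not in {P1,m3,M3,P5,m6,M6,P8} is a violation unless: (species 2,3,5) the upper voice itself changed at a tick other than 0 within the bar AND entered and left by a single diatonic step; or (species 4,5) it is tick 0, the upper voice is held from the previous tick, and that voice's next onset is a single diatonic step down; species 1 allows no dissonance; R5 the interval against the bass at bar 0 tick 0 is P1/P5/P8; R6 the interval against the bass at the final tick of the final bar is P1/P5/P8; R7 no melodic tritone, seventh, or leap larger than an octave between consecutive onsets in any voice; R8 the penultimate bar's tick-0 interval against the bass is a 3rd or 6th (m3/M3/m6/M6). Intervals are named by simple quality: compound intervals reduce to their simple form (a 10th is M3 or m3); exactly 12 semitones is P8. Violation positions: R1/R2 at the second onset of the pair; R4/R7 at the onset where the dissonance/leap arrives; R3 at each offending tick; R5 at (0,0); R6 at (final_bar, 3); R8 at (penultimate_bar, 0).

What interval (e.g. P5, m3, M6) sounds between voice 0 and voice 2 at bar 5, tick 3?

P8

voice 0=E3 voice 2=E4 -> P8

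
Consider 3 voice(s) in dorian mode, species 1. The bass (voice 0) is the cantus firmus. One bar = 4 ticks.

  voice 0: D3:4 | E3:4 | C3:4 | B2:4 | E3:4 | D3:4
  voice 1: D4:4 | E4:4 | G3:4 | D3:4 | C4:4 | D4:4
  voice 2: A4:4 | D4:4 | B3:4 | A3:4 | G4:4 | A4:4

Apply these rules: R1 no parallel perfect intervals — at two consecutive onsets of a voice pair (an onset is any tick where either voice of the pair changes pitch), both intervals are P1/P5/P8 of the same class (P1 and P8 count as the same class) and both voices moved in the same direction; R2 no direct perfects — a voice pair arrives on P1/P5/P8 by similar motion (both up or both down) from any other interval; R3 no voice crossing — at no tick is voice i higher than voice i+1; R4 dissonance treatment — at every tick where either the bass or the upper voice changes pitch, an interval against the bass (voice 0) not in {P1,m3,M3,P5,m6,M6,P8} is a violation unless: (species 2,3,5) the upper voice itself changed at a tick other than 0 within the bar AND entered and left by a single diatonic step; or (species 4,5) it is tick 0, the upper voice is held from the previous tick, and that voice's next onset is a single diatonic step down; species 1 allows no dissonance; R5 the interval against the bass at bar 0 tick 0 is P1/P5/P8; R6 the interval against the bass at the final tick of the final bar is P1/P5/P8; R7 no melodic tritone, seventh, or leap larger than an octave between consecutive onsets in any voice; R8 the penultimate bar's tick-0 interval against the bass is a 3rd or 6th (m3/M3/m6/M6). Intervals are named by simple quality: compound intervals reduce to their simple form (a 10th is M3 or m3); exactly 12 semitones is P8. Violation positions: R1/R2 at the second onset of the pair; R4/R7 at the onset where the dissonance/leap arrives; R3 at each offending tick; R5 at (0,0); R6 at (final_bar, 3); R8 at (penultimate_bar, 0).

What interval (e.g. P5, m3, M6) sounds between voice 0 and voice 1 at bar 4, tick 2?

m6

voice 0=E3 voice 1=C4 -> m6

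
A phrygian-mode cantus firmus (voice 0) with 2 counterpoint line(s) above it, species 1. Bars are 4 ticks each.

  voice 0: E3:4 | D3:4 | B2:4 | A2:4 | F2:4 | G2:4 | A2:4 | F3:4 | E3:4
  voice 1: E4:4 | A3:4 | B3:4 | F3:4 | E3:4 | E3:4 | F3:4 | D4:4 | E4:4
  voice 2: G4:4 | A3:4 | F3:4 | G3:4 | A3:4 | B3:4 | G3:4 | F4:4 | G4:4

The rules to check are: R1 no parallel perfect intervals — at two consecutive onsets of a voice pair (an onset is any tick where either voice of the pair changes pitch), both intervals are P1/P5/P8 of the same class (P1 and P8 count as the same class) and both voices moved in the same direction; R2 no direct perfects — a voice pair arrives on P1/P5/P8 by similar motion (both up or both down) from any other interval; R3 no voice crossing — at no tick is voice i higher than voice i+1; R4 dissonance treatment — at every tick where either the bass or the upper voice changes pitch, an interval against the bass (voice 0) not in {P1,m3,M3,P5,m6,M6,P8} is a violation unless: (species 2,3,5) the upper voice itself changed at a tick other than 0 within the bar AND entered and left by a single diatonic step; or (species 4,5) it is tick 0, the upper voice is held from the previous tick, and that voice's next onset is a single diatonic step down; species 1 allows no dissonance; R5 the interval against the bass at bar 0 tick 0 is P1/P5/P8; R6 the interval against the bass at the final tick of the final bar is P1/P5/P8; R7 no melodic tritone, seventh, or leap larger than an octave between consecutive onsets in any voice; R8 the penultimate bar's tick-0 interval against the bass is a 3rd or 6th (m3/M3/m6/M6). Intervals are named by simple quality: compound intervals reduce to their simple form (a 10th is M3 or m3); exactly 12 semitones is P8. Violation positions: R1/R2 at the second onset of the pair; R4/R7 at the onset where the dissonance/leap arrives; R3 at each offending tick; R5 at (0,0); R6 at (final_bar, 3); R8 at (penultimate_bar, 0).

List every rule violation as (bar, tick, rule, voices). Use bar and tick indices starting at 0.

bar 0: v0=E3 v1=E4 v2=G4 downbeat m3
bar 1: v0=D3 v1=A3 v2=A3 downbeat P5
bar 2: v0=B2 v1=B3 v2=F3 downbeat TT
bar 3: v0=A2 v1=F3 v2=G3 downbeat m7
bar 4: v0=F2 v1=E3 v2=A3 downbeat M3
bar 5: v0=G2 v1=E3 v2=B3 downbeat M3
bar 6: v0=A2 v1=F3 v2=G3 downbeat m7
bar 7: v0=F3 v1=D4 v2=F4 downbeat P8
bar 8: v0=E3 v1=E4 v2=G4 downbeat m3
  -> R5 @ bar 0 tick 0 v(0, 2): opens on m3
  -> R2 @ bar 1 tick 0 v(0, 1): E3/E4 P8 -> D3/A3 P5 similar
  -> R2 @ bar 1 tick 0 v(0, 2): E3/G4 m3 -> D3/A3 P5 similar
  -> R2 @ bar 1 tick 0 v(1, 2): E4/G4 m3 -> A3/A3 P1 similar
  -> R7 @ bar 1 tick 0 v(2,): G4->A3 leap 10st
  -> R3 @ bar 2 tick 0 v(1, 2): B3 above F3
  -> R4 @ bar 2 tick 0 v(0, 2): B2/F3 TT untreated
  -> R3 @ bar 2 tick 1 v(1, 2): B3 above F3
  -> R3 @ bar 2 tick 2 v(1, 2): B3 above F3
  -> R3 @ bar 2 tick 3 v(1, 2): B3 above F3
  -> R4 @ bar 3 tick 0 v(0, 2): A2/G3 m7 untreated
  -> R7 @ bar 3 tick 0 v(1,): B3->F3 leap 6st
  -> R4 @ bar 4 tick 0 v(0, 1): F2/E3 M7 untreated
  -> R4 @ bar 6 tick 0 v(0, 2): A2/G3 m7 untreated
  -> R2 @ bar 7 tick 0 v(0, 2): A2/G3 m7 -> F3/F4 P8 similar
  -> R7 @ bar 7 tick 0 v(2,): G3->F4 leap 10st
  -> R8 @ bar 7 tick 0 v(0, 2): penult P8 not 3rd/6th
  -> R6 @ bar 8 tick 3 v(0, 2): closes on m3

(0, 0, R5, (0, 2))
(1, 0, R2, (0, 1))
(1, 0, R2, (0, 2))
(1, 0, R2, (1, 2))
(1, 0, R7, (2,))
(2, 0, R3, (1, 2))
(2, 0, R4, (0, 2))
(2, 1, R3, (1, 2))
(2, 2, R3, (1, 2))
(2, 3, R3, (1, 2))
(3, 0, R4, (0, 2))
(3, 0, R7, (1,))
(4, 0, R4, (0, 1))
(6, 0, R4, (0, 2))
(7, 0, R2, (0, 2))
(7, 0, R7, (2,))
(7, 0, R8, (0, 2))
(8, 3, R6, (0, 2))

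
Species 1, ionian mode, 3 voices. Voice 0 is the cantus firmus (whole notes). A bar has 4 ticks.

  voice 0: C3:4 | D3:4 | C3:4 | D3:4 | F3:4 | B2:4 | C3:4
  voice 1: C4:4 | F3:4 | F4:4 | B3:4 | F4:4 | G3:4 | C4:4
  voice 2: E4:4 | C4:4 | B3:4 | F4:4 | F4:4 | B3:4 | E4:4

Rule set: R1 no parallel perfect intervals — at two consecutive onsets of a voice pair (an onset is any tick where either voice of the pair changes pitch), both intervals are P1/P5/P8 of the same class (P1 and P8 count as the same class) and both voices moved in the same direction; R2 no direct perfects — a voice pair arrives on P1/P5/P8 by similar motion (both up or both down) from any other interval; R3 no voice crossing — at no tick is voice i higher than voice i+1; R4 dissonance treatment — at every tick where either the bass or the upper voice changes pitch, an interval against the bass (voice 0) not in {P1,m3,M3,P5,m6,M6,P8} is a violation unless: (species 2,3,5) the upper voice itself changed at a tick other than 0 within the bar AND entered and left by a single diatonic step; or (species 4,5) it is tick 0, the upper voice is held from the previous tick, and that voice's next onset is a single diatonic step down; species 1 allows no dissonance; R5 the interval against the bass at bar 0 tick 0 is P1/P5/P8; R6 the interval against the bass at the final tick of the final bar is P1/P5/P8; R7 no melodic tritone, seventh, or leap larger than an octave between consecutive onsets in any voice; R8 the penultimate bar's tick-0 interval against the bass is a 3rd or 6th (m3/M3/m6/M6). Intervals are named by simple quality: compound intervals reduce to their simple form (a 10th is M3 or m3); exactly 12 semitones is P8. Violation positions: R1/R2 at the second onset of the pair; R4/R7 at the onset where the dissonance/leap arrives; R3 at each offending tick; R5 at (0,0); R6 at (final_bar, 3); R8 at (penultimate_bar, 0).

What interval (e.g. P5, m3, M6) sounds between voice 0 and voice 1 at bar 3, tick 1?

voice 0=D3 voice 1=B3 -> M6

M6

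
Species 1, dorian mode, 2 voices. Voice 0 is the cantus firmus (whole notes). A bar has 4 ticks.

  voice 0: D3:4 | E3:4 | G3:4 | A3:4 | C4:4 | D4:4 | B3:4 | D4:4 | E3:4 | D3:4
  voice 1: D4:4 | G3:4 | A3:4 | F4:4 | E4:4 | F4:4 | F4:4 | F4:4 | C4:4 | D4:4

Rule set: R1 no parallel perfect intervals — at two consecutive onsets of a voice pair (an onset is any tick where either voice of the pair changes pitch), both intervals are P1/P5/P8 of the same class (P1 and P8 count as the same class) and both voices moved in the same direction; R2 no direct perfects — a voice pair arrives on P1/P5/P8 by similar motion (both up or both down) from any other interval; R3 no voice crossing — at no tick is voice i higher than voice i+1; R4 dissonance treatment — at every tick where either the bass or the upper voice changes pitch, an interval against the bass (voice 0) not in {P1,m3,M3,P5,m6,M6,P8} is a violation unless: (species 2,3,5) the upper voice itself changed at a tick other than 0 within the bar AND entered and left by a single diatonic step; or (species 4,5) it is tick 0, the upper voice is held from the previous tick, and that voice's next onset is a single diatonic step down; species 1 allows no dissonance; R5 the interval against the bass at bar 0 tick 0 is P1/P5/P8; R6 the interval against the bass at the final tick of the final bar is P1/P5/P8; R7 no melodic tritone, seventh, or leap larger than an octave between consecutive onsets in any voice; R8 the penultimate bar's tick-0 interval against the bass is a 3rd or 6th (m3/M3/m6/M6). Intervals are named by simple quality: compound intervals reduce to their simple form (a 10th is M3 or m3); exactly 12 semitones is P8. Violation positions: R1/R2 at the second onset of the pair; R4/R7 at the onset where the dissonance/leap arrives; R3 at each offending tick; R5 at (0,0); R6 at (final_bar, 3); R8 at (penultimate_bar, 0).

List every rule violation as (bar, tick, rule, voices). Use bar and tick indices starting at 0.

bar 0: v0=D3 v1=D4 downbeat P8
bar 1: v0=E3 v1=G3 downbeat m3
bar 2: v0=G3 v1=A3 downbeat M2
bar 3: v0=A3 v1=F4 downbeat m6
bar 4: v0=C4 v1=E4 downbeat M3
bar 5: v0=D4 v1=F4 downbeat m3
bar 6: v0=B3 v1=F4 downbeat TT
bar 7: v0=D4 v1=F4 downbeat m3
bar 8: v0=E3 v1=C4 downbeat m6
bar 9: v0=D3 v1=D4 downbeat P8
  -> R4 @ bar 2 tick 0 v(0, 1): G3/A3 M2 untreated
  -> R4 @ bar 6 tick 0 v(0, 1): B3/F4 TT untreated
  -> R7 @ bar 8 tick 0 v(0,): D4->E3 leap 10st

(2, 0, R4, (0, 1))
(6, 0, R4, (0, 1))
(8, 0, R7, (0,))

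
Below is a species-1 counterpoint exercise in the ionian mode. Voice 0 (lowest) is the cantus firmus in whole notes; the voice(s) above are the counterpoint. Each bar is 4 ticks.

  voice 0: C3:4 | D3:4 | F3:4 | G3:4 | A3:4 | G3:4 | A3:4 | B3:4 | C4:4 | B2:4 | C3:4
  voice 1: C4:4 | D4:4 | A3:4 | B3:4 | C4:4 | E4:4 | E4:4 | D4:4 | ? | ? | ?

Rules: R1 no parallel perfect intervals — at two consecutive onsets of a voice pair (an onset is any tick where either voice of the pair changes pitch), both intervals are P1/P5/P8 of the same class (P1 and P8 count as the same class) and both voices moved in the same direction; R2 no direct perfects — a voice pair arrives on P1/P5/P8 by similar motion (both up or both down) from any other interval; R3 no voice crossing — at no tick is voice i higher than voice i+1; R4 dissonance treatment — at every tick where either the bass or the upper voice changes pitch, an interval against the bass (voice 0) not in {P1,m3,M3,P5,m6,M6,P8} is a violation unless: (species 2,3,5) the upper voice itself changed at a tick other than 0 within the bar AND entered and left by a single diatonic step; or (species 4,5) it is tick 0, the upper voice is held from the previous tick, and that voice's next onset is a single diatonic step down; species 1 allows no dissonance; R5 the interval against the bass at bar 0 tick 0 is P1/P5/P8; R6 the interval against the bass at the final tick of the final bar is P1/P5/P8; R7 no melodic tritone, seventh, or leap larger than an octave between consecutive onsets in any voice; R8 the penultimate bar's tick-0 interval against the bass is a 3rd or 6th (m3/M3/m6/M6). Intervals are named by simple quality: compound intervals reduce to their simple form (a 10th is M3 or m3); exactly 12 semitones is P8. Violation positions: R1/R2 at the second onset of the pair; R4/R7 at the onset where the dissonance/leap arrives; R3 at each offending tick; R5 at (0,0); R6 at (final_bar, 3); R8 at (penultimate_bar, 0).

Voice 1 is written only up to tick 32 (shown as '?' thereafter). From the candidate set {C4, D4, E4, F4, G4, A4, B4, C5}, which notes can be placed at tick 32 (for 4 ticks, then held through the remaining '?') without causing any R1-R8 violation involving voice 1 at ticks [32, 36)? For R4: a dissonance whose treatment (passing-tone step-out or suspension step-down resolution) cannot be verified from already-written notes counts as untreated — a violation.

{A4, C4, E4}

C4: legal
D4: violates R4
E4: legal
F4: violates R4
G4: violates R2
A4: legal
B4: violates R4
C5: violates R2,R7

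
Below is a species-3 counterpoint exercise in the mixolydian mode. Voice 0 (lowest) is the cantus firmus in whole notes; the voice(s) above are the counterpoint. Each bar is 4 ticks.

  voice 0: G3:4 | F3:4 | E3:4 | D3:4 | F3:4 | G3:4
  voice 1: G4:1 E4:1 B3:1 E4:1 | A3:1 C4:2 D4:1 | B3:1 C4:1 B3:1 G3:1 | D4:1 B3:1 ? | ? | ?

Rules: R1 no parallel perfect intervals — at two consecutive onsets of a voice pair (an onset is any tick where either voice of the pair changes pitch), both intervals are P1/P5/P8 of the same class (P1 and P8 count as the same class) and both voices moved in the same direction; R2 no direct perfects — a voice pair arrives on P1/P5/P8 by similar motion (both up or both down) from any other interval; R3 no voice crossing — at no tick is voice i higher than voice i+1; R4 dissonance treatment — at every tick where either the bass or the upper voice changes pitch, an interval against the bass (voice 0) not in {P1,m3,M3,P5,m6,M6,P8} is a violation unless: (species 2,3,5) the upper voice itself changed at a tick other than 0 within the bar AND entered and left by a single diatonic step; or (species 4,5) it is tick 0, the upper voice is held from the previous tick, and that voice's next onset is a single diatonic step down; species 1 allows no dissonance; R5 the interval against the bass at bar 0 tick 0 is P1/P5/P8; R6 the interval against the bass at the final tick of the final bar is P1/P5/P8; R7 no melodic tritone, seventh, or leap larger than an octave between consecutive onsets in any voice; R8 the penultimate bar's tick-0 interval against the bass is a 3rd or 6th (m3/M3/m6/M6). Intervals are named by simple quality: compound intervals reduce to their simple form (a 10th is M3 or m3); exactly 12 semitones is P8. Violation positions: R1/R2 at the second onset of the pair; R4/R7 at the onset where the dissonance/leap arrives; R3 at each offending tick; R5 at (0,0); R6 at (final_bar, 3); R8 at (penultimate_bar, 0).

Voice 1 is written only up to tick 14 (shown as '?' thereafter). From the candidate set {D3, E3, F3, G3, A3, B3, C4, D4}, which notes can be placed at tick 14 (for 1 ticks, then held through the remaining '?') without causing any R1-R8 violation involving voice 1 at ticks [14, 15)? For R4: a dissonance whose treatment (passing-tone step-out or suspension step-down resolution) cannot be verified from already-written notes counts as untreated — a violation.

{A3, B3, D3, D4}

D3: legal
E3: violates R4
F3: violates R7
G3: violates R4
A3: legal
B3: legal
C4: violates R4
D4: legal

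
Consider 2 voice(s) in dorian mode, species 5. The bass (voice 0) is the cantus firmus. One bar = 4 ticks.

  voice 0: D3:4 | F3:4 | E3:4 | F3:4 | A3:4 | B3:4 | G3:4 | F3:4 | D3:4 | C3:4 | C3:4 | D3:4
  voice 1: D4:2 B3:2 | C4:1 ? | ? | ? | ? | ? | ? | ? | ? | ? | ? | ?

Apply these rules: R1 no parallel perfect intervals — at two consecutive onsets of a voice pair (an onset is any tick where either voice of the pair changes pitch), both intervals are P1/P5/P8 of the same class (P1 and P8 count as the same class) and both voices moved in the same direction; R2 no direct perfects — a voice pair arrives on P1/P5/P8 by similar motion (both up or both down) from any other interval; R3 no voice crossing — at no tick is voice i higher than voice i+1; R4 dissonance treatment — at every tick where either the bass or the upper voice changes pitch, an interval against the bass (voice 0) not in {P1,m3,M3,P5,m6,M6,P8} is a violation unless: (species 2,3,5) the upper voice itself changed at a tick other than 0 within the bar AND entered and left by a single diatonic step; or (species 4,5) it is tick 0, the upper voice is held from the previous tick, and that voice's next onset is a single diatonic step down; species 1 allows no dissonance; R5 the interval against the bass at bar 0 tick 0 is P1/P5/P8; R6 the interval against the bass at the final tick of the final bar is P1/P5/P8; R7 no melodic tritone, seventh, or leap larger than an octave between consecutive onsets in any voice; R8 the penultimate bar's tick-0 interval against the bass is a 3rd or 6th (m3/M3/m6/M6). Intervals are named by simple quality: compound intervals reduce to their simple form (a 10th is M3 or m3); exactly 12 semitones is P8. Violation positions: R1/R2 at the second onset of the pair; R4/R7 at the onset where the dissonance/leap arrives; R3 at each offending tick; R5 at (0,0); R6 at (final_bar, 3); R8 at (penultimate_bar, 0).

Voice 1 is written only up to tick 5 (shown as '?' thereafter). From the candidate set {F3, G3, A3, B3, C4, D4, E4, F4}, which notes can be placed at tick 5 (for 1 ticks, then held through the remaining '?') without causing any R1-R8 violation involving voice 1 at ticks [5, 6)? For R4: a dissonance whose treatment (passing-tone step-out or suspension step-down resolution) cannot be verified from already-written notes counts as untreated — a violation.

F3: legal
G3: violates R4
A3: legal
B3: violates R4
C4: legal
D4: legal
E4: violates R4
F4: legal

{A3, C4, D4, F3, F4}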